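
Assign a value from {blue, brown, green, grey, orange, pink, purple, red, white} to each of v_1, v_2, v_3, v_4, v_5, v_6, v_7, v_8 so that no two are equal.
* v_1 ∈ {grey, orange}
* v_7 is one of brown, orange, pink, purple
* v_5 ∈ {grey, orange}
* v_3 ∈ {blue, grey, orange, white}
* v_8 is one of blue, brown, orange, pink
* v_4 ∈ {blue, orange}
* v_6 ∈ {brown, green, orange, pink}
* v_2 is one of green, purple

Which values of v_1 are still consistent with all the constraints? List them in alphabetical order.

grey, orange

Among the 8 variables, white fits only v_3 (and all 8 values in {blue, brown, green, grey, orange, pink, purple, white} must be used), so v_3 = white.
v_1 and v_5 between them cover only {grey, orange} — a naked pair. Remove those values from v_4, v_6, v_7, v_8.
v_4's domain is down to {blue}, so v_4 = blue. Eliminate blue elsewhere: v_8.
No further eliminations apply; v_1 can still be any of grey, orange.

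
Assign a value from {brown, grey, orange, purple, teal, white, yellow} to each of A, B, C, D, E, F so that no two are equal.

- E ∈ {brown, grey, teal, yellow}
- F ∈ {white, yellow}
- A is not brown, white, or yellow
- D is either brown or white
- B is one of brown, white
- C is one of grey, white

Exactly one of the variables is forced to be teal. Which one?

B and D share exactly the 2 values {brown, white}; by pigeonhole those values go to them, so strike brown, white from C, E, F.
C's domain is down to {grey}, so C = grey. Strike grey from A, E.
F has just one choice, so F = yellow. Strike yellow from E.
So teal goes to E.

E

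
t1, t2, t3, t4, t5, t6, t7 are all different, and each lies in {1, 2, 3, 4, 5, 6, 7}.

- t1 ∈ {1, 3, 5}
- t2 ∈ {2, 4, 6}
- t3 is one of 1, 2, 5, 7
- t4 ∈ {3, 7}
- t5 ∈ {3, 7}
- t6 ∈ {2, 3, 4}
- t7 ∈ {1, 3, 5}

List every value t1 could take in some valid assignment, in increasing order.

1, 5

The 7 variables draw from only 7 values {1, 2, 3, 4, 5, 6, 7}, so each is used; only t2 can be 6, hence t2 = 6.
The 6 still-open variables draw from only 6 values {1, 2, 3, 4, 5, 7}, so each is used; only t6 can be 4, hence t6 = 4.
The 5 still-open variables draw from only 5 values {1, 2, 3, 5, 7}, so each is used; only t3 can be 2, hence t3 = 2.
t4 and t5 between them cover only {3, 7} — a naked pair. Remove those values from t1, t7.
No further eliminations apply; t1 can still be any of 1, 5.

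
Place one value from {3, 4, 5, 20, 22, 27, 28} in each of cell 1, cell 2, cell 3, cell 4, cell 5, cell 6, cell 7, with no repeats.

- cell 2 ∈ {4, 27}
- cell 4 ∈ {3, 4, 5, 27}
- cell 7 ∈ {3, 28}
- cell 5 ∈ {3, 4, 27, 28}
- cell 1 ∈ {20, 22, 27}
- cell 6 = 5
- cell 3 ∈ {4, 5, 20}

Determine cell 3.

20

cell 6 has just one choice, so cell 6 = 5. Strike 5 from cell 3, cell 4.
The 6 still-open variables draw from only 6 values {3, 4, 20, 22, 27, 28}, so each is used; only cell 1 can be 22, hence cell 1 = 22.
The 5 still-open variables together cover exactly {3, 4, 20, 27, 28} — 5 values for 5 variables — and 20 appears only in cell 3's list, so cell 3 = 20.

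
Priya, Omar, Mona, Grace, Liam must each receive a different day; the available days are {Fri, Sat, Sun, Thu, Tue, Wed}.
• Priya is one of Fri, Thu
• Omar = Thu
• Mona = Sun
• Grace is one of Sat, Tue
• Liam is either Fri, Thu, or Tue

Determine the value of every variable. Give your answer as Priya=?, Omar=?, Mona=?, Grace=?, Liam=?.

Omar must be Thu (only option left). Remove Thu from Priya, Liam.
That leaves Mona = Sun.
Priya's domain is down to {Fri}, so Priya = Fri. Remove Fri from Liam.
Liam's domain is down to {Tue}, so Liam = Tue. Strike Tue from Grace.
Grace's domain is down to {Sat}, so Grace = Sat.

Priya=Fri, Omar=Thu, Mona=Sun, Grace=Sat, Liam=Tue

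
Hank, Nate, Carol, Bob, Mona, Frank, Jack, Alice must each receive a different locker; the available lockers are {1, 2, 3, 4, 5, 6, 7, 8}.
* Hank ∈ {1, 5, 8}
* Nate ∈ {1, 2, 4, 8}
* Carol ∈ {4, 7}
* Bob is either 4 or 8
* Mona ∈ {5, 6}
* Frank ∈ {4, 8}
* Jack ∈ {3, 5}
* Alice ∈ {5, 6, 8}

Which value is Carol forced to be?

The 8 variables draw from only 8 values {1, 2, 3, 4, 5, 6, 7, 8}, so each is used; only Nate can be 2, hence Nate = 2.
Among the 7 still-open variables, 1 fits only Hank (and all 7 values in {1, 3, 4, 5, 6, 7, 8} must be used), so Hank = 1.
The 6 still-open variables draw from only 6 values {3, 4, 5, 6, 7, 8}, so each is used; only Jack can be 3, hence Jack = 3.
The 5 still-open variables together cover exactly {4, 5, 6, 7, 8} — 5 values for 5 variables — and 7 appears only in Carol's list, so Carol = 7.

7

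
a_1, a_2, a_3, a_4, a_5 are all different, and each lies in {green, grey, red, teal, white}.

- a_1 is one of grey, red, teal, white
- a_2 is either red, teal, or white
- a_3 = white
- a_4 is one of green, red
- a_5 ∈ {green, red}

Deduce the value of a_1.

grey

a_3 must be white (only option left). Remove white from a_1, a_2.
The 4 still-open variables together cover exactly {green, grey, red, teal} — 4 values for 4 variables — and grey appears only in a_1's list, so a_1 = grey.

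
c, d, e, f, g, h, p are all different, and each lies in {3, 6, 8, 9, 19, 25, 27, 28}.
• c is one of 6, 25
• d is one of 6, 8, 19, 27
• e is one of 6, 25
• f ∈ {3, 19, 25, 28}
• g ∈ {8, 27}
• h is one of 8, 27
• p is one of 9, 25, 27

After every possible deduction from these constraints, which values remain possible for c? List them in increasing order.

6, 25

c and e share exactly the 2 values {6, 25}; by pigeonhole those values go to them, so strike 6, 25 from d, f, p.
The 2 variables g and h are confined to {8, 27}, which locks those values in; drop them from d, p.
d must be 19 (only option left). So f can't be 19.
p must be 9 (only option left).
No further eliminations apply; c can still be any of 6, 25.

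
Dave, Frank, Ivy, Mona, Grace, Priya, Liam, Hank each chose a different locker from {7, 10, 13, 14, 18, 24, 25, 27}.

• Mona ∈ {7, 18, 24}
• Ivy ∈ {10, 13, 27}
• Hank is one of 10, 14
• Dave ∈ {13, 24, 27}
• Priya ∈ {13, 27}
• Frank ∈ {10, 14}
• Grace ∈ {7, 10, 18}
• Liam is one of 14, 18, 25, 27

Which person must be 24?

Dave

Among the 8 variables, 25 fits only Liam (and all 8 values in {7, 10, 13, 14, 18, 24, 25, 27} must be used), so Liam = 25.
The 2 variables Frank and Hank are confined to {10, 14}, which locks those values in; drop them from Ivy, Grace.
The 2 variables Ivy and Priya are confined to {13, 27}, which locks those values in; drop them from Dave.
So 24 goes to Dave.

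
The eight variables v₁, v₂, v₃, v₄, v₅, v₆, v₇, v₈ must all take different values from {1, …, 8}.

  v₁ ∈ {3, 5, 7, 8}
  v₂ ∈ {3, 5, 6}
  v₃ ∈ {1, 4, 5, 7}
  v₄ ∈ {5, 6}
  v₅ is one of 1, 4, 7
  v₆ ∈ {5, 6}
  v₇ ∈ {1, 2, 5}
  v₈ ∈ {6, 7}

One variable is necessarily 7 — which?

v₈

The 8 variables together cover exactly {1, 2, 3, 4, 5, 6, 7, 8} — 8 values for 8 variables — and 2 appears only in v₇'s list, so v₇ = 2.
The 7 still-open variables together cover exactly {1, 3, 4, 5, 6, 7, 8} — 7 values for 7 variables — and 8 appears only in v₁'s list, so v₁ = 8.
The 6 still-open variables together cover exactly {1, 3, 4, 5, 6, 7} — 6 values for 6 variables — and 3 appears only in v₂'s list, so v₂ = 3.
v₄ and v₆ share exactly the 2 values {5, 6}; by pigeonhole those values go to them, so strike 5, 6 from v₃, v₈.
So 7 goes to v₈.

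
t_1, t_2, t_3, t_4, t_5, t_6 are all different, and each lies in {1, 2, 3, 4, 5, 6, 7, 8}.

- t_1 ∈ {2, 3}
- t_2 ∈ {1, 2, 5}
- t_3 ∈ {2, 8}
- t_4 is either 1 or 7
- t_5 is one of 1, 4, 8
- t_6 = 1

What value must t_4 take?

7

t_6's domain is down to {1}, so t_6 = 1. Eliminate 1 elsewhere: t_2, t_4, t_5.
So t_4 = 7.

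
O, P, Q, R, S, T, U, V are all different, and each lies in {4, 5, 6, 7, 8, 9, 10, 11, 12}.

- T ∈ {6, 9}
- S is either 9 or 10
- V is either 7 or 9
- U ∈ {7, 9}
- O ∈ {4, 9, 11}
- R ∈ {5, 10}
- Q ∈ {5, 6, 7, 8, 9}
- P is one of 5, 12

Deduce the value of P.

12

U and V share exactly the 2 values {7, 9}; by pigeonhole those values go to them, so strike 7, 9 from O, Q, S, T.
S has just one choice, so S = 10. Strike 10 from R.
T must be 6 (only option left). Strike 6 from Q.
R's domain is down to {5}, so R = 5. Strike 5 from P, Q.
So P = 12.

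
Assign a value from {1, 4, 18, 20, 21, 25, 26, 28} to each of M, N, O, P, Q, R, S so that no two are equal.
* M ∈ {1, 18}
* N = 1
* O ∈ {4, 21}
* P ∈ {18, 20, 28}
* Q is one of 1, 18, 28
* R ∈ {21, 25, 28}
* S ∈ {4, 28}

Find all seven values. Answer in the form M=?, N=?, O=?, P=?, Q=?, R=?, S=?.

M=18, N=1, O=21, P=20, Q=28, R=25, S=4

N has just one choice, so N = 1. Eliminate 1 elsewhere: M, Q.
M has just one choice, so M = 18. Remove 18 from P, Q.
Q's domain is down to {28}, so Q = 28. Strike 28 from P, R, S.
That leaves S = 4. So O can't be 4.
O must be 21 (only option left). Strike 21 from R.
P's domain is down to {20}, so P = 20.
R's domain is down to {25}, so R = 25.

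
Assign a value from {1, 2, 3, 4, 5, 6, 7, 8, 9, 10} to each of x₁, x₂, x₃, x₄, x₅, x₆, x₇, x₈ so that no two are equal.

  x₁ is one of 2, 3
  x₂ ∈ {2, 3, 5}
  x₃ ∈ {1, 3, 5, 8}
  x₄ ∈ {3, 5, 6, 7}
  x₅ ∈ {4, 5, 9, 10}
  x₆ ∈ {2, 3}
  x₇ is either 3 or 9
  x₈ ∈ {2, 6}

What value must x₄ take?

7

x₁ and x₆ between them cover only {2, 3} — a naked pair. Remove those values from x₂, x₃, x₄, x₇, x₈.
x₂'s domain is down to {5}, so x₂ = 5. Strike 5 from x₃, x₄, x₅.
x₇ has just one choice, so x₇ = 9. Remove 9 from x₅.
x₈ has just one choice, so x₈ = 6. Remove 6 from x₄.
So x₄ = 7.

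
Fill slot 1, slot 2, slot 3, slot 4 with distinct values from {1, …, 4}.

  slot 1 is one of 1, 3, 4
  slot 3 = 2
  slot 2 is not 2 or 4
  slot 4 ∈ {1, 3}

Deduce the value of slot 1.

4

slot 3's domain is down to {2}, so slot 3 = 2.
Among the 3 still-open variables, 4 fits only slot 1 (and all 3 values in {1, 3, 4} must be used), so slot 1 = 4.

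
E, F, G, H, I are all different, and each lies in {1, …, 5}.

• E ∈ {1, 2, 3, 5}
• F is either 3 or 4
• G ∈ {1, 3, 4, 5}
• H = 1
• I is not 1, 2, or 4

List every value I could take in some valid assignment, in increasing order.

H's domain is down to {1}, so H = 1. Remove 1 from E, G.
The 4 still-open variables together cover exactly {2, 3, 4, 5} — 4 values for 4 variables — and 2 appears only in E's list, so E = 2.
No further eliminations apply; I can still be any of 3, 5.

3, 5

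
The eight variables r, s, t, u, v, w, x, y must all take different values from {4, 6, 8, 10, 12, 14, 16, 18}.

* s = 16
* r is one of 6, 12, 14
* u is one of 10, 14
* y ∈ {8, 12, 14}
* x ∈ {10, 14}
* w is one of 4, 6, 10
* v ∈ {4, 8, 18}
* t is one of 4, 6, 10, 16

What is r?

12

s must be 16 (only option left). Eliminate 16 elsewhere: t.
The 7 still-open variables draw from only 7 values {4, 6, 8, 10, 12, 14, 18}, so each is used; only v can be 18, hence v = 18.
The 6 still-open variables together cover exactly {4, 6, 8, 10, 12, 14} — 6 values for 6 variables — and 8 appears only in y's list, so y = 8.
Among the 5 still-open variables, 12 fits only r (and all 5 values in {4, 6, 10, 12, 14} must be used), so r = 12.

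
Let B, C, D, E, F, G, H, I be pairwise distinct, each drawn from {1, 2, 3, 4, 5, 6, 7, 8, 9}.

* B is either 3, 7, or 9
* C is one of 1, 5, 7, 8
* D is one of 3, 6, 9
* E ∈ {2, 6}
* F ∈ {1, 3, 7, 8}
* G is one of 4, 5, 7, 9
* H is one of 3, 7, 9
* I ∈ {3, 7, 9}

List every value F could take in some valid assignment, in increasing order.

1, 8

B, H, I between them cover only {3, 7, 9} — a naked triple. Remove those values from C, D, F, G.
D must be 6 (only option left). So E can't be 6.
E has just one choice, so E = 2.
No further eliminations apply; F can still be any of 1, 8.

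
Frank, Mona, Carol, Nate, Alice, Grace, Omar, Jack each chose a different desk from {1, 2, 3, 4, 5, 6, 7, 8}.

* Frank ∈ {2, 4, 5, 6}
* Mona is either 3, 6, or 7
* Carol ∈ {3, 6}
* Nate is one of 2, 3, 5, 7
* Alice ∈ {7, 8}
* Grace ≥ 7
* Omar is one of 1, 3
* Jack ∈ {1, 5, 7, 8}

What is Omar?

The 8 variables together cover exactly {1, 2, 3, 4, 5, 6, 7, 8} — 8 values for 8 variables — and 4 appears only in Frank's list, so Frank = 4.
Among the 7 still-open variables, 2 fits only Nate (and all 7 values in {1, 2, 3, 5, 6, 7, 8} must be used), so Nate = 2.
Among the 6 still-open variables, 5 fits only Jack (and all 6 values in {1, 3, 5, 6, 7, 8} must be used), so Jack = 5.
The 5 still-open variables together cover exactly {1, 3, 6, 7, 8} — 5 values for 5 variables — and 1 appears only in Omar's list, so Omar = 1.

1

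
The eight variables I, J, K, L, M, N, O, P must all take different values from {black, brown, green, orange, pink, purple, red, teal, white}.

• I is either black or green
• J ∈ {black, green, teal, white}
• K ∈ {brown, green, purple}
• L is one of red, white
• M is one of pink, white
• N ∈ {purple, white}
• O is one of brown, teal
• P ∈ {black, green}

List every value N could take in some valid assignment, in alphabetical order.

purple, white

Among the 8 variables, pink fits only M (and all 8 values in {black, brown, green, pink, purple, red, teal, white} must be used), so M = pink.
The 7 still-open variables draw from only 7 values {black, brown, green, purple, red, teal, white}, so each is used; only L can be red, hence L = red.
I and P between them cover only {black, green} — a naked pair. Remove those values from J, K.
No further eliminations apply; N can still be any of purple, white.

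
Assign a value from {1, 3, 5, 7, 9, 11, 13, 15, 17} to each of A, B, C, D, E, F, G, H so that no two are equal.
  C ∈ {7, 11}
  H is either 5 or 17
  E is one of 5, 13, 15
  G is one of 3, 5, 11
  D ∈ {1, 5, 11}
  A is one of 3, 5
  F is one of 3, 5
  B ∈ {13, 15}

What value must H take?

17

The 8 variables draw from only 8 values {1, 3, 5, 7, 11, 13, 15, 17}, so each is used; only D can be 1, hence D = 1.
Among the 7 still-open variables, 7 fits only C (and all 7 values in {3, 5, 7, 11, 13, 15, 17} must be used), so C = 7.
Among the 6 still-open variables, 11 fits only G (and all 6 values in {3, 5, 11, 13, 15, 17} must be used), so G = 11.
Among the 5 still-open variables, 17 fits only H (and all 5 values in {3, 5, 13, 15, 17} must be used), so H = 17.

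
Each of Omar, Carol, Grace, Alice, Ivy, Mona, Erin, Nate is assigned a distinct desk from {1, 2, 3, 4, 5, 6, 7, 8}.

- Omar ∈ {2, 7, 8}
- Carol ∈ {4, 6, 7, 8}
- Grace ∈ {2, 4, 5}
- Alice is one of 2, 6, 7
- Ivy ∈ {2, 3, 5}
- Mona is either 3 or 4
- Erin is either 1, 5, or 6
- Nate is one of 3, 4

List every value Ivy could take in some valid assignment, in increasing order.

Among the 8 variables, 1 fits only Erin (and all 8 values in {1, 2, 3, 4, 5, 6, 7, 8} must be used), so Erin = 1.
Mona and Nate between them cover only {3, 4} — a naked pair. Remove those values from Carol, Grace, Ivy.
Grace and Ivy between them cover only {2, 5} — a naked pair. Remove those values from Omar, Alice.
No further eliminations apply; Ivy can still be any of 2, 5.

2, 5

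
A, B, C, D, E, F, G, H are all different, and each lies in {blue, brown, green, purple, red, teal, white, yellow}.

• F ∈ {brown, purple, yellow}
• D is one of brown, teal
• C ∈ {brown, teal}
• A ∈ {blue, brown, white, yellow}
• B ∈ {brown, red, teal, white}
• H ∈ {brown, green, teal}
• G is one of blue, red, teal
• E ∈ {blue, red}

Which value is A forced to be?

Among the 8 variables, green fits only H (and all 8 values in {blue, brown, green, purple, red, teal, white, yellow} must be used), so H = green.
Among the 7 still-open variables, purple fits only F (and all 7 values in {blue, brown, purple, red, teal, white, yellow} must be used), so F = purple.
The 6 still-open variables draw from only 6 values {blue, brown, red, teal, white, yellow}, so each is used; only A can be yellow, hence A = yellow.

yellow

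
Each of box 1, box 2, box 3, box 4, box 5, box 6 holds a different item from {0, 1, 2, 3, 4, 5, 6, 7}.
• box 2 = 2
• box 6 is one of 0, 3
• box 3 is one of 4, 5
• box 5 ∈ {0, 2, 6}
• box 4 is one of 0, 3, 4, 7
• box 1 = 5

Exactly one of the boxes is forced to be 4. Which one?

box 1's domain is down to {5}, so box 1 = 5. So box 3 can't be 5.
So 4 goes to box 3.

box 3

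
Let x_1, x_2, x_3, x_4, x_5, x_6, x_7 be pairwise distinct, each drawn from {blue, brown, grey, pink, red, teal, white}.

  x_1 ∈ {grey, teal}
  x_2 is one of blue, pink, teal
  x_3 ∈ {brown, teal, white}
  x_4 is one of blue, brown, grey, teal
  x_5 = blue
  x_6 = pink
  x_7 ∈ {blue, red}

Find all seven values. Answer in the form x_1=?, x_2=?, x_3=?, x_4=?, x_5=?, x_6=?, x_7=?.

x_1=grey, x_2=teal, x_3=white, x_4=brown, x_5=blue, x_6=pink, x_7=red

x_5 has just one choice, so x_5 = blue. Strike blue from x_2, x_4, x_7.
x_6's domain is down to {pink}, so x_6 = pink. So x_2 can't be pink.
That leaves x_7 = red.
x_2 must be teal (only option left). Eliminate teal elsewhere: x_1, x_3, x_4.
That leaves x_1 = grey. Eliminate grey elsewhere: x_4.
x_4's domain is down to {brown}, so x_4 = brown. So x_3 can't be brown.
That leaves x_3 = white.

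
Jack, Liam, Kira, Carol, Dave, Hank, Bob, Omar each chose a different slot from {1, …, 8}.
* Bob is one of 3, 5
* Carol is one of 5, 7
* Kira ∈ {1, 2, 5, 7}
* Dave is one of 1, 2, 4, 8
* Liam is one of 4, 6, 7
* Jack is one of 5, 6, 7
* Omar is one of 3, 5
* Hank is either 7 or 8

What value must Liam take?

4

Bob and Omar share exactly the 2 values {3, 5}; by pigeonhole those values go to them, so strike 3, 5 from Jack, Kira, Carol.
Carol has just one choice, so Carol = 7. Strike 7 from Jack, Liam, Kira, Hank.
Hank must be 8 (only option left). So Dave can't be 8.
Jack must be 6 (only option left). Strike 6 from Liam.
So Liam = 4.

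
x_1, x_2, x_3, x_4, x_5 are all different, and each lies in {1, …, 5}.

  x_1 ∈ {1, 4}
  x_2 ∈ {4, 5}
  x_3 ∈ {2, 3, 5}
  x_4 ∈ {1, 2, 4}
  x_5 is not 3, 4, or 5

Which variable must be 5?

The 5 variables draw from only 5 values {1, 2, 3, 4, 5}, so each is used; only x_3 can be 3, hence x_3 = 3.
The 4 still-open variables together cover exactly {1, 2, 4, 5} — 4 values for 4 variables — and 5 appears only in x_2's list, so x_2 = 5.

x_2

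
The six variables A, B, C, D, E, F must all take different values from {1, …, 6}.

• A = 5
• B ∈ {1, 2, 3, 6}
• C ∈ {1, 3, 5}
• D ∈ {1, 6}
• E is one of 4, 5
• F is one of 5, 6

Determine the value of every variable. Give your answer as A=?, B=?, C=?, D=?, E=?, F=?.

A has just one choice, so A = 5. So C, E, F can't be 5.
E must be 4 (only option left).
F must be 6 (only option left). Remove 6 from B, D.
That leaves D = 1. Remove 1 from B, C.
That leaves C = 3. Remove 3 from B.
That leaves B = 2.

A=5, B=2, C=3, D=1, E=4, F=6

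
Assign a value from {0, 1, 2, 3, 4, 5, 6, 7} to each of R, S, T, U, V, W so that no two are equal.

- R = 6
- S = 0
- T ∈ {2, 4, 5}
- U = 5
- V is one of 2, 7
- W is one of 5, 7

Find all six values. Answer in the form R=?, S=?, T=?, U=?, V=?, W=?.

R must be 6 (only option left).
S has just one choice, so S = 0.
U's domain is down to {5}, so U = 5. Remove 5 from T, W.
That leaves W = 7. So V can't be 7.
V's domain is down to {2}, so V = 2. Strike 2 from T.
That leaves T = 4.

R=6, S=0, T=4, U=5, V=2, W=7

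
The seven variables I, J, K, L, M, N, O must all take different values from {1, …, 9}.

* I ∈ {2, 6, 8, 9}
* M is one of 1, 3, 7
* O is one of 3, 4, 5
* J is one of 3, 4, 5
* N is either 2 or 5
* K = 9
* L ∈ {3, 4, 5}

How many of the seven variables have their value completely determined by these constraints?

K has just one choice, so K = 9. Eliminate 9 elsewhere: I.
The 3 variables J, L, O are confined to {3, 4, 5}, which locks those values in; drop them from M, N.
N's domain is down to {2}, so N = 2. Strike 2 from I.
Determined: K=9, N=2. The other variables each still have more than one consistent value. That makes 2.

2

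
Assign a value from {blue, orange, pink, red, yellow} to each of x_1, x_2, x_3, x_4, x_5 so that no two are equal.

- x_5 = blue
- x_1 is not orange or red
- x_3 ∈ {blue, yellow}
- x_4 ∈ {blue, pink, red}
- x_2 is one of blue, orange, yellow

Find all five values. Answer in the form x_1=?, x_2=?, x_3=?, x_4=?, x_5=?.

x_1=pink, x_2=orange, x_3=yellow, x_4=red, x_5=blue

x_5's domain is down to {blue}, so x_5 = blue. So x_1, x_2, x_3, x_4 can't be blue.
That leaves x_3 = yellow. Strike yellow from x_1, x_2.
That leaves x_1 = pink. Strike pink from x_4.
x_2's domain is down to {orange}, so x_2 = orange.
x_4's domain is down to {red}, so x_4 = red.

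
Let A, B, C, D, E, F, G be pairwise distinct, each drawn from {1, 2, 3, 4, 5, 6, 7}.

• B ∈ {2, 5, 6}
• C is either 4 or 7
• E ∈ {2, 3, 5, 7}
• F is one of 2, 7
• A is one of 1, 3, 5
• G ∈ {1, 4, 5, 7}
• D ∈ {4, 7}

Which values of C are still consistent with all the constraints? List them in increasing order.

The 7 variables together cover exactly {1, 2, 3, 4, 5, 6, 7} — 7 values for 7 variables — and 6 appears only in B's list, so B = 6.
C and D share exactly the 2 values {4, 7}; by pigeonhole those values go to them, so strike 4, 7 from E, F, G.
F's domain is down to {2}, so F = 2. Strike 2 from E.
No further eliminations apply; C can still be any of 4, 7.

4, 7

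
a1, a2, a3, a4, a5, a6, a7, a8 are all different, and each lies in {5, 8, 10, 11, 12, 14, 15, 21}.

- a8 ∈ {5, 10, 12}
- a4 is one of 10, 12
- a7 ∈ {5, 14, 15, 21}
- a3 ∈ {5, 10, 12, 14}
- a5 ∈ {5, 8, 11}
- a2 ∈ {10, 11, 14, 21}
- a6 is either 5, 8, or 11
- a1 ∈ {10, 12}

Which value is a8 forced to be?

Among the 8 variables, 15 fits only a7 (and all 8 values in {5, 8, 10, 11, 12, 14, 15, 21} must be used), so a7 = 15.
Among the 7 still-open variables, 21 fits only a2 (and all 7 values in {5, 8, 10, 11, 12, 14, 21} must be used), so a2 = 21.
Among the 6 still-open variables, 14 fits only a3 (and all 6 values in {5, 8, 10, 11, 12, 14} must be used), so a3 = 14.
a1 and a4 share exactly the 2 values {10, 12}; by pigeonhole those values go to them, so strike 10, 12 from a8.
So a8 = 5.

5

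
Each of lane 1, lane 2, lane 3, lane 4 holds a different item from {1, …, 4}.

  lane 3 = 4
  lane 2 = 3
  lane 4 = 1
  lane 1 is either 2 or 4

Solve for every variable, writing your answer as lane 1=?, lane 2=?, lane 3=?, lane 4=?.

lane 1=2, lane 2=3, lane 3=4, lane 4=1

lane 2 has just one choice, so lane 2 = 3.
lane 3's domain is down to {4}, so lane 3 = 4. Eliminate 4 elsewhere: lane 1.
lane 4's domain is down to {1}, so lane 4 = 1.
lane 1's domain is down to {2}, so lane 1 = 2.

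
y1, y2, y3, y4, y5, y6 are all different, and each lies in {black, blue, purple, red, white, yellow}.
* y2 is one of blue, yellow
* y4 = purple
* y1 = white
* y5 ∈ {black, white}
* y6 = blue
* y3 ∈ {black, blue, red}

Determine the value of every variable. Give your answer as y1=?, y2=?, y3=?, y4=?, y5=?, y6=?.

y1=white, y2=yellow, y3=red, y4=purple, y5=black, y6=blue

y1 has just one choice, so y1 = white. Remove white from y5.
y4 has just one choice, so y4 = purple.
y5's domain is down to {black}, so y5 = black. So y3 can't be black.
That leaves y6 = blue. Eliminate blue elsewhere: y2, y3.
That leaves y2 = yellow.
y3's domain is down to {red}, so y3 = red.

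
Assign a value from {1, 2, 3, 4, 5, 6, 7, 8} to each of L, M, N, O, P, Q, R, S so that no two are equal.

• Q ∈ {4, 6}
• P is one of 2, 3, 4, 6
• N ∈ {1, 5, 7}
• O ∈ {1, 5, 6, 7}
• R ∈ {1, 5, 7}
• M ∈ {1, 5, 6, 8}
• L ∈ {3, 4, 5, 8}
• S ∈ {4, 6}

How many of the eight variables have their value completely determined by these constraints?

3

The 8 variables draw from only 8 values {1, 2, 3, 4, 5, 6, 7, 8}, so each is used; only P can be 2, hence P = 2.
The 7 still-open variables draw from only 7 values {1, 3, 4, 5, 6, 7, 8}, so each is used; only L can be 3, hence L = 3.
The 6 still-open variables together cover exactly {1, 4, 5, 6, 7, 8} — 6 values for 6 variables — and 8 appears only in M's list, so M = 8.
Q and S between them cover only {4, 6} — a naked pair. Remove those values from O.
Determined: L=3, M=8, P=2. The other variables each still have more than one consistent value. That makes 3.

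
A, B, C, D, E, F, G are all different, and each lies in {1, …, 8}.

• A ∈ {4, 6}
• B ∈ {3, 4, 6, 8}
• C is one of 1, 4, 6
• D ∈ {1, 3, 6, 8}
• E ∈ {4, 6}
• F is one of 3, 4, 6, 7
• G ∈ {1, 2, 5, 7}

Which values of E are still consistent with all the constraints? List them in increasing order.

4, 6

The 2 variables A and E are confined to {4, 6}, which locks those values in; drop them from B, C, D, F.
C has just one choice, so C = 1. Strike 1 from D, G.
B and D between them cover only {3, 8} — a naked pair. Remove those values from F.
F has just one choice, so F = 7. Remove 7 from G.
No further eliminations apply; E can still be any of 4, 6.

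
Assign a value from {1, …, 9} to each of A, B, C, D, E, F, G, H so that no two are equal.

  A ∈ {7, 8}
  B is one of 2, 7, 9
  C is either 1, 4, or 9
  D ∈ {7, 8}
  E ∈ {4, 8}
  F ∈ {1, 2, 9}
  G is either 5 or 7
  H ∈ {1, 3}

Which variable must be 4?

E

The 8 variables together cover exactly {1, 2, 3, 4, 5, 7, 8, 9} — 8 values for 8 variables — and 3 appears only in H's list, so H = 3.
The 7 still-open variables draw from only 7 values {1, 2, 4, 5, 7, 8, 9}, so each is used; only G can be 5, hence G = 5.
A and D between them cover only {7, 8} — a naked pair. Remove those values from B, E.
So 4 goes to E.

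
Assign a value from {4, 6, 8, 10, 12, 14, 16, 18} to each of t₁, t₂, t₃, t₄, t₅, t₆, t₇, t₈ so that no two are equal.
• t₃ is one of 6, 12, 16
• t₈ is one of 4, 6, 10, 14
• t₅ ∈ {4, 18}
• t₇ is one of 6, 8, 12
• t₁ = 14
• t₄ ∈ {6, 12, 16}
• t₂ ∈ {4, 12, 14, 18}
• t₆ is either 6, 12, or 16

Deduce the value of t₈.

t₁'s domain is down to {14}, so t₁ = 14. So t₂, t₈ can't be 14.
The 7 still-open variables together cover exactly {4, 6, 8, 10, 12, 16, 18} — 7 values for 7 variables — and 8 appears only in t₇'s list, so t₇ = 8.
The 6 still-open variables together cover exactly {4, 6, 10, 12, 16, 18} — 6 values for 6 variables — and 10 appears only in t₈'s list, so t₈ = 10.

10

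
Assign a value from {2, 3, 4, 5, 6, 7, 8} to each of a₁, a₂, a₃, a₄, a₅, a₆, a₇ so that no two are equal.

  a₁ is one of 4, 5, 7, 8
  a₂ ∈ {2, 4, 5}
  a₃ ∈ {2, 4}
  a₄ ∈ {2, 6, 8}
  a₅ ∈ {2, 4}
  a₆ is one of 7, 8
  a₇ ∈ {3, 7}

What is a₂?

5

The 7 variables together cover exactly {2, 3, 4, 5, 6, 7, 8} — 7 values for 7 variables — and 3 appears only in a₇'s list, so a₇ = 3.
The 6 still-open variables together cover exactly {2, 4, 5, 6, 7, 8} — 6 values for 6 variables — and 6 appears only in a₄'s list, so a₄ = 6.
a₃ and a₅ between them cover only {2, 4} — a naked pair. Remove those values from a₁, a₂.
So a₂ = 5.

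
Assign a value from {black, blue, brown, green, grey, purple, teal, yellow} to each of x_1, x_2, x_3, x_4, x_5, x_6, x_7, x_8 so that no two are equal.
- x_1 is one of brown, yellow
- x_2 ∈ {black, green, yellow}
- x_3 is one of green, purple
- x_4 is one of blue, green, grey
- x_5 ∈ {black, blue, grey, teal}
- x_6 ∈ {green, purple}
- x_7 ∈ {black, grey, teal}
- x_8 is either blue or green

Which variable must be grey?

x_4

Among the 8 variables, brown fits only x_1 (and all 8 values in {black, blue, brown, green, grey, purple, teal, yellow} must be used), so x_1 = brown.
Among the 7 still-open variables, yellow fits only x_2 (and all 7 values in {black, blue, green, grey, purple, teal, yellow} must be used), so x_2 = yellow.
x_3 and x_6 share exactly the 2 values {green, purple}; by pigeonhole those values go to them, so strike green, purple from x_4, x_8.
x_8 must be blue (only option left). Eliminate blue elsewhere: x_4, x_5.
So grey goes to x_4.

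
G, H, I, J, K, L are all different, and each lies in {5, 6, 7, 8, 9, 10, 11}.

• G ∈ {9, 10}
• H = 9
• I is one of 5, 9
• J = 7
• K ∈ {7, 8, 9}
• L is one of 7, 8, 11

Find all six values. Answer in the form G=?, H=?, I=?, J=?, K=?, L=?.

H must be 9 (only option left). So G, I, K can't be 9.
That leaves I = 5.
That leaves J = 7. Strike 7 from K, L.
That leaves K = 8. Eliminate 8 elsewhere: L.
L has just one choice, so L = 11.
G's domain is down to {10}, so G = 10.

G=10, H=9, I=5, J=7, K=8, L=11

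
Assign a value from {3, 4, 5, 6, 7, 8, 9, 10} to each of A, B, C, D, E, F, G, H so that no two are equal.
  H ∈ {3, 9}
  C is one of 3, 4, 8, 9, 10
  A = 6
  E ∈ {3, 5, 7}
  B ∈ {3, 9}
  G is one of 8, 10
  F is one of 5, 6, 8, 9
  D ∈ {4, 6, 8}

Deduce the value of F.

A's domain is down to {6}, so A = 6. Remove 6 from D, F.
Among the 7 still-open variables, 7 fits only E (and all 7 values in {3, 4, 5, 7, 8, 9, 10} must be used), so E = 7.
Among the 6 still-open variables, 5 fits only F (and all 6 values in {3, 4, 5, 8, 9, 10} must be used), so F = 5.

5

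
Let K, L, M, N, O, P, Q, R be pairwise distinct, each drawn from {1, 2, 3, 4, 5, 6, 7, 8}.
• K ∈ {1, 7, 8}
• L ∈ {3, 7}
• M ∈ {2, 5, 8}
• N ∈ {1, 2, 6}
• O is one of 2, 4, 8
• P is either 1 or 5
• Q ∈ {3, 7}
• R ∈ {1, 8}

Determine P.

The 8 variables draw from only 8 values {1, 2, 3, 4, 5, 6, 7, 8}, so each is used; only O can be 4, hence O = 4.
Among the 7 still-open variables, 6 fits only N (and all 7 values in {1, 2, 3, 5, 6, 7, 8} must be used), so N = 6.
The 6 still-open variables together cover exactly {1, 2, 3, 5, 7, 8} — 6 values for 6 variables — and 2 appears only in M's list, so M = 2.
The 5 still-open variables together cover exactly {1, 3, 5, 7, 8} — 5 values for 5 variables — and 5 appears only in P's list, so P = 5.

5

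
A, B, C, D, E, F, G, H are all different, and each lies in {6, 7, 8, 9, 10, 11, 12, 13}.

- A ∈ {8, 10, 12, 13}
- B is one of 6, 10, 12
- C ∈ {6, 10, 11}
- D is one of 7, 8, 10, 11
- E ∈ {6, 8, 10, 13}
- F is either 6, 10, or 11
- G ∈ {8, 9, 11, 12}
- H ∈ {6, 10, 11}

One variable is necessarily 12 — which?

Among the 8 variables, 7 fits only D (and all 8 values in {6, 7, 8, 9, 10, 11, 12, 13} must be used), so D = 7.
The 7 still-open variables draw from only 7 values {6, 8, 9, 10, 11, 12, 13}, so each is used; only G can be 9, hence G = 9.
C, F, H share exactly the 3 values {6, 10, 11}; by pigeonhole those values go to them, so strike 6, 10, 11 from A, B, E.
So 12 goes to B.

B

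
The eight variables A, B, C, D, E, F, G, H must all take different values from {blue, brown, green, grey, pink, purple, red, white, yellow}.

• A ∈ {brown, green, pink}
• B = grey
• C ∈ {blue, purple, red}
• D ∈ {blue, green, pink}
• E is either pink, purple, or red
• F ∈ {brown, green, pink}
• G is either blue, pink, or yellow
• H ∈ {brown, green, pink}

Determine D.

blue

B's domain is down to {grey}, so B = grey.
The 7 still-open variables together cover exactly {blue, brown, green, pink, purple, red, yellow} — 7 values for 7 variables — and yellow appears only in G's list, so G = yellow.
A, F, H share exactly the 3 values {brown, green, pink}; by pigeonhole those values go to them, so strike brown, green, pink from D, E.
So D = blue.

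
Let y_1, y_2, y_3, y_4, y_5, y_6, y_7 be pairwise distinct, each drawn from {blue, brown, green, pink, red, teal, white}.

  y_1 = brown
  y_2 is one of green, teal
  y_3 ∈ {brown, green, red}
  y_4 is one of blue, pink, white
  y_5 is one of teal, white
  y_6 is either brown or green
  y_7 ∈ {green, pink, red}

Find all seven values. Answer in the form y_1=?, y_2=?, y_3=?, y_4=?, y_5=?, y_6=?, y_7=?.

y_1=brown, y_2=teal, y_3=red, y_4=blue, y_5=white, y_6=green, y_7=pink

y_1 must be brown (only option left). Eliminate brown elsewhere: y_3, y_6.
y_6 has just one choice, so y_6 = green. Remove green from y_2, y_3, y_7.
y_2's domain is down to {teal}, so y_2 = teal. So y_5 can't be teal.
That leaves y_3 = red. Eliminate red elsewhere: y_7.
That leaves y_5 = white. Eliminate white elsewhere: y_4.
That leaves y_7 = pink. Strike pink from y_4.
y_4 has just one choice, so y_4 = blue.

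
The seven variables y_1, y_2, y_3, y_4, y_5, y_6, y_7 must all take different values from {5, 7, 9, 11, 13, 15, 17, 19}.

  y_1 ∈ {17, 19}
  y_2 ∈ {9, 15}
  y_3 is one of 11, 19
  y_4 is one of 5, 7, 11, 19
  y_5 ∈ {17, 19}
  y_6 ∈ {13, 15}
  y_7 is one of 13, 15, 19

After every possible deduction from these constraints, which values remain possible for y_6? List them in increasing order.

13, 15

y_1 and y_5 share exactly the 2 values {17, 19}; by pigeonhole those values go to them, so strike 17, 19 from y_3, y_4, y_7.
y_3's domain is down to {11}, so y_3 = 11. Strike 11 from y_4.
y_6 and y_7 share exactly the 2 values {13, 15}; by pigeonhole those values go to them, so strike 13, 15 from y_2.
y_2 has just one choice, so y_2 = 9.
No further eliminations apply; y_6 can still be any of 13, 15.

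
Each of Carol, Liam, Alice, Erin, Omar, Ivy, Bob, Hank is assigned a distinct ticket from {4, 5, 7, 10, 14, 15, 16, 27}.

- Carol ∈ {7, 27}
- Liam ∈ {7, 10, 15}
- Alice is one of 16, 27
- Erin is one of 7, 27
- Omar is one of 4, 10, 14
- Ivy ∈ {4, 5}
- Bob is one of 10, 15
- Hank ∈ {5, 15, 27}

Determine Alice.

Among the 8 variables, 14 fits only Omar (and all 8 values in {4, 5, 7, 10, 14, 15, 16, 27} must be used), so Omar = 14.
The 7 still-open variables together cover exactly {4, 5, 7, 10, 15, 16, 27} — 7 values for 7 variables — and 4 appears only in Ivy's list, so Ivy = 4.
The 6 still-open variables together cover exactly {5, 7, 10, 15, 16, 27} — 6 values for 6 variables — and 5 appears only in Hank's list, so Hank = 5.
The 5 still-open variables together cover exactly {7, 10, 15, 16, 27} — 5 values for 5 variables — and 16 appears only in Alice's list, so Alice = 16.

16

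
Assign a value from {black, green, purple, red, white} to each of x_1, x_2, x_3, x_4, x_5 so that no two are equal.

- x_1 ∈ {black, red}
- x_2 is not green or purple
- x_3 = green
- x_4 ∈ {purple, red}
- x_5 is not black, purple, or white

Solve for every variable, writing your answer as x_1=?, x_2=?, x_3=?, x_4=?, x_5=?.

x_1=black, x_2=white, x_3=green, x_4=purple, x_5=red

x_3's domain is down to {green}, so x_3 = green. Strike green from x_5.
x_5 has just one choice, so x_5 = red. Strike red from x_1, x_2, x_4.
x_1's domain is down to {black}, so x_1 = black. So x_2 can't be black.
x_2's domain is down to {white}, so x_2 = white.
x_4's domain is down to {purple}, so x_4 = purple.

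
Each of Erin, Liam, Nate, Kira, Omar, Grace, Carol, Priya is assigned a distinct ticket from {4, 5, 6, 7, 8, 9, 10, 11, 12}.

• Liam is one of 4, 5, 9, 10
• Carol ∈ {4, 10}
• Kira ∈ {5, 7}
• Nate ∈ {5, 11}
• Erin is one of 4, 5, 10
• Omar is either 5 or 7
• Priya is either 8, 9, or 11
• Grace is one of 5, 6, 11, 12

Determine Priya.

The 2 variables Kira and Omar are confined to {5, 7}, which locks those values in; drop them from Erin, Liam, Nate, Grace.
Nate must be 11 (only option left). Remove 11 from Grace, Priya.
Erin and Carol share exactly the 2 values {4, 10}; by pigeonhole those values go to them, so strike 4, 10 from Liam.
Liam must be 9 (only option left). So Priya can't be 9.
So Priya = 8.

8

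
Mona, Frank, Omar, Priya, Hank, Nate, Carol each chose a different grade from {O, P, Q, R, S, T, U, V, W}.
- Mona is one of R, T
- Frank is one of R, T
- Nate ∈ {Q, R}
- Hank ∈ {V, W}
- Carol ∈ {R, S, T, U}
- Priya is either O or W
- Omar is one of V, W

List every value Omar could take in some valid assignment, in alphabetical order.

Mona and Frank between them cover only {R, T} — a naked pair. Remove those values from Nate, Carol.
That leaves Nate = Q.
The 2 variables Omar and Hank are confined to {V, W}, which locks those values in; drop them from Priya.
That leaves Priya = O.
No further eliminations apply; Omar can still be any of V, W.

V, W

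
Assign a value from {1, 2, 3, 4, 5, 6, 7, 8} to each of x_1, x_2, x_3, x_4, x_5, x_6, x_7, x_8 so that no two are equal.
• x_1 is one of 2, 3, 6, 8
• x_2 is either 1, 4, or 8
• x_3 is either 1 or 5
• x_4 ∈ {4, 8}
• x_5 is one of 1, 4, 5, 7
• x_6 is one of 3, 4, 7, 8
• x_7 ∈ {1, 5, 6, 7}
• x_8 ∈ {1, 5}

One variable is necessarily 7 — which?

x_5

The 8 variables draw from only 8 values {1, 2, 3, 4, 5, 6, 7, 8}, so each is used; only x_1 can be 2, hence x_1 = 2.
The 7 still-open variables together cover exactly {1, 3, 4, 5, 6, 7, 8} — 7 values for 7 variables — and 3 appears only in x_6's list, so x_6 = 3.
Among the 6 still-open variables, 6 fits only x_7 (and all 6 values in {1, 4, 5, 6, 7, 8} must be used), so x_7 = 6.
Among the 5 still-open variables, 7 fits only x_5 (and all 5 values in {1, 4, 5, 7, 8} must be used), so x_5 = 7.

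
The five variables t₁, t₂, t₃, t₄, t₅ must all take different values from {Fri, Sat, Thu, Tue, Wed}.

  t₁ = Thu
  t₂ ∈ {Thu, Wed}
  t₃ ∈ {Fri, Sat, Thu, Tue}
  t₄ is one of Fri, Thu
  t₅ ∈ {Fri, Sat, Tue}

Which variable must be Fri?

t₄

t₁ must be Thu (only option left). So t₂, t₃, t₄ can't be Thu.
So Fri goes to t₄.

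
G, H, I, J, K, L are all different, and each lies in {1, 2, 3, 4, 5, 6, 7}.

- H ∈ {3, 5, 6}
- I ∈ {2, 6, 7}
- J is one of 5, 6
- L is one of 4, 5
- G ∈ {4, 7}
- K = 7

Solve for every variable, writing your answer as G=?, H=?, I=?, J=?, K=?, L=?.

G=4, H=3, I=2, J=6, K=7, L=5

K must be 7 (only option left). Eliminate 7 elsewhere: G, I.
G has just one choice, so G = 4. Strike 4 from L.
L's domain is down to {5}, so L = 5. So H, J can't be 5.
J must be 6 (only option left). Remove 6 from H, I.
H has just one choice, so H = 3.
I's domain is down to {2}, so I = 2.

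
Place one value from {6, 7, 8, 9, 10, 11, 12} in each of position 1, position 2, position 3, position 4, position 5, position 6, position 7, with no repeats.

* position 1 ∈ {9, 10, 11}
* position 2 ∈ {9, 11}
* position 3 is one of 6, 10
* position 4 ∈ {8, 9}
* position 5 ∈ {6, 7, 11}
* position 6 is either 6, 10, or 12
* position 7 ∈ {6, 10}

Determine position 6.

The 7 variables draw from only 7 values {6, 7, 8, 9, 10, 11, 12}, so each is used; only position 5 can be 7, hence position 5 = 7.
Among the 6 still-open variables, 8 fits only position 4 (and all 6 values in {6, 8, 9, 10, 11, 12} must be used), so position 4 = 8.
The 5 still-open variables together cover exactly {6, 9, 10, 11, 12} — 5 values for 5 variables — and 12 appears only in position 6's list, so position 6 = 12.

12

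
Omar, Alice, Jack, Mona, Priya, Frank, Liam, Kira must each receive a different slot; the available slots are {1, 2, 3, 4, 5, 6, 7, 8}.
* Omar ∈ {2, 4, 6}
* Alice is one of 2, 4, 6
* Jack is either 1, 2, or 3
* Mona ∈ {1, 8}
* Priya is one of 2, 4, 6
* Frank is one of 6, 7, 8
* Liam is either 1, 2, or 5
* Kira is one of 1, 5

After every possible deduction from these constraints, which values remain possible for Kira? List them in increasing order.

The 8 variables draw from only 8 values {1, 2, 3, 4, 5, 6, 7, 8}, so each is used; only Jack can be 3, hence Jack = 3.
The 7 still-open variables draw from only 7 values {1, 2, 4, 5, 6, 7, 8}, so each is used; only Frank can be 7, hence Frank = 7.
The 6 still-open variables together cover exactly {1, 2, 4, 5, 6, 8} — 6 values for 6 variables — and 8 appears only in Mona's list, so Mona = 8.
The 3 variables Omar, Alice, Priya are confined to {2, 4, 6}, which locks those values in; drop them from Liam.
No further eliminations apply; Kira can still be any of 1, 5.

1, 5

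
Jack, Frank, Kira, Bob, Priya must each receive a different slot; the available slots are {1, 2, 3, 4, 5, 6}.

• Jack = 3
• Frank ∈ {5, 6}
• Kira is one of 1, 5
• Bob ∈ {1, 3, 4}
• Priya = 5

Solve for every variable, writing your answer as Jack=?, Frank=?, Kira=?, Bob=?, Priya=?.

Jack has just one choice, so Jack = 3. So Bob can't be 3.
Priya must be 5 (only option left). Eliminate 5 elsewhere: Frank, Kira.
Frank must be 6 (only option left).
Kira's domain is down to {1}, so Kira = 1. So Bob can't be 1.
That leaves Bob = 4.

Jack=3, Frank=6, Kira=1, Bob=4, Priya=5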